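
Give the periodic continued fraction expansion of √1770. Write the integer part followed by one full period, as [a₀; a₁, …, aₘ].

[42; 14, 84]

a₀ = ⌊√1770⌋ = 42.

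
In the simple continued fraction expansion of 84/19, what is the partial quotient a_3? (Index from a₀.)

1

84 = 4·19 + 8   →  a_0 = 4
19 = 2·8 + 3   →  a_1 = 2
8 = 2·3 + 2   →  a_2 = 2
3 = 1·2 + 1   →  a_3 = 1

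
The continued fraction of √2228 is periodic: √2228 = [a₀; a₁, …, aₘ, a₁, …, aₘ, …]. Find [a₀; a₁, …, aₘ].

[47; 4, 1, 22, 1, 4, 94]

a₀ = ⌊√2228⌋ = 47.
With m₀=0, d₀=1 and mₖ₊₁ = dₖaₖ − mₖ, dₖ₊₁ = (n − mₖ₊₁²)/dₖ, aₖ₊₁ = ⌊(a₀+mₖ₊₁)/dₖ₊₁⌋:
  k=1: m=47, d=19, a=4
  k=2: m=29, d=73, a=1
  k=3: m=44, d=4, a=22
  k=4: m=44, d=73, a=1
  k=5: m=29, d=19, a=4
  k=6: m=47, d=1, a=94
d=1 and a=2a₀=94 at k=6, so the next step gives (m, d) = (47, 19) again — its k=1 value — and the period has length 6.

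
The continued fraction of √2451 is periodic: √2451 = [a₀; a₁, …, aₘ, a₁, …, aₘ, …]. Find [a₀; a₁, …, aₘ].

a₀ = ⌊√2451⌋ = 49.
With m₀=0, d₀=1 and mₖ₊₁ = dₖaₖ − mₖ, dₖ₊₁ = (n − mₖ₊₁²)/dₖ, aₖ₊₁ = ⌊(a₀+mₖ₊₁)/dₖ₊₁⌋:
  k=1: m=49, d=50, a=1
  k=2: m=1, d=49, a=1
  k=3: m=48, d=3, a=32
  k=4: m=48, d=49, a=1
  k=5: m=1, d=50, a=1
  k=6: m=49, d=1, a=98
d=1 and a=2a₀=98 at k=6, so the next step gives (m, d) = (49, 50) again — its k=1 value — and the period has length 6.

[49; 1, 1, 32, 1, 1, 98]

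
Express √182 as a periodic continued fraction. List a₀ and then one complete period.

a₀ = ⌊√182⌋ = 13.
With m₀=0, d₀=1 and mₖ₊₁ = dₖaₖ − mₖ, dₖ₊₁ = (n − mₖ₊₁²)/dₖ, aₖ₊₁ = ⌊(a₀+mₖ₊₁)/dₖ₊₁⌋:
  k=1: m=13, d=13, a=2
  k=2: m=13, d=1, a=26
d=1 and a=2a₀=26 at k=2, so the next step gives (m, d) = (13, 13) again — its k=1 value — and the period has length 2.

[13; 2, 26]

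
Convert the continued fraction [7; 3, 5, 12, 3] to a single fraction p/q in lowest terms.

4395/601

Using pₖ = aₖpₖ₋₁ + pₖ₋₂ and qₖ = aₖqₖ₋₁ + qₖ₋₂:
  k=0: a=7, p=7, q=1
  k=1: a=3, p=22, q=3
  k=2: a=5, p=117, q=16
  k=3: a=12, p=1426, q=195
  k=4: a=3, p=4395, q=601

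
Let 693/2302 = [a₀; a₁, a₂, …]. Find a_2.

693 = 0·2302 + 693   →  a_0 = 0
2302 = 3·693 + 223   →  a_1 = 3
693 = 3·223 + 24   →  a_2 = 3

3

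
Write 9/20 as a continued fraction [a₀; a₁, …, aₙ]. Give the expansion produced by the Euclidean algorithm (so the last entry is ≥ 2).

9 = 0×20 + 9
20 = 2×9 + 2
9 = 4×2 + 1
2 = 2×1 + 0  (stop)
So 9/20 = [0; 2, 4, 2].

[0; 2, 4, 2]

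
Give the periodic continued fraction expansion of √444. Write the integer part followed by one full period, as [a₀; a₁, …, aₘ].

a₀ = ⌊√444⌋ = 21.
With m₀=0, d₀=1 and mₖ₊₁ = dₖaₖ − mₖ, dₖ₊₁ = (n − mₖ₊₁²)/dₖ, aₖ₊₁ = ⌊(a₀+mₖ₊₁)/dₖ₊₁⌋:
  k=1: m=21, d=3, a=14
  k=2: m=21, d=1, a=42
d=1 and a=2a₀=42 at k=2, so the next step gives (m, d) = (21, 3) again — its k=1 value — and the period has length 2.

[21; 14, 42]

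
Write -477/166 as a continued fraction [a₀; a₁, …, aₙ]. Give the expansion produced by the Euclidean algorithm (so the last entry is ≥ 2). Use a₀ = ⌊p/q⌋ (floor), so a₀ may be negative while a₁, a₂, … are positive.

-477 = -3·166 + 21
166 = 7·21 + 19
21 = 1·19 + 2
19 = 9·2 + 1
2 = 2·1 + 0  (stop)
So -477/166 = [-3; 7, 1, 9, 2].

[-3; 7, 1, 9, 2]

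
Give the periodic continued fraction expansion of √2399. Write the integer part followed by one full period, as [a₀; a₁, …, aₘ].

[48; 1, 47, 1, 96]

a₀ = ⌊√2399⌋ = 48.
With m₀=0, d₀=1 and mₖ₊₁ = dₖaₖ − mₖ, dₖ₊₁ = (n − mₖ₊₁²)/dₖ, aₖ₊₁ = ⌊(a₀+mₖ₊₁)/dₖ₊₁⌋:
  k=1: m=48, d=95, a=1
  k=2: m=47, d=2, a=47
  k=3: m=47, d=95, a=1
  k=4: m=48, d=1, a=96
d=1 and a=2a₀=96 at k=4, so the next step gives (m, d) = (48, 95) again — its k=1 value — and the period has length 4.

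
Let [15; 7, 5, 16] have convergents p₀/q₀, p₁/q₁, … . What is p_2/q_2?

545/36

Using pₖ = aₖpₖ₋₁ + pₖ₋₂, qₖ = aₖqₖ₋₁ + qₖ₋₂ (with p₋₁=1, p₋₂=0, q₋₁=0, q₋₂=1):
  k=0: a=15, p=15, q=1
  k=1: a=7, p=106, q=7
  k=2: a=5, p=545, q=36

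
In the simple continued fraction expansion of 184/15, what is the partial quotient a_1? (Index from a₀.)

3

184 = 12·15 + 4   →  a_0 = 12
15 = 3·4 + 3   →  a_1 = 3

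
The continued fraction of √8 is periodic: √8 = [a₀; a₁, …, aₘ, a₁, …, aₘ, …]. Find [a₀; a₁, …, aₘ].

[2; 1, 4]

a₀ = ⌊√8⌋ = 2.
With m₀=0, d₀=1 and mₖ₊₁ = dₖaₖ − mₖ, dₖ₊₁ = (n − mₖ₊₁²)/dₖ, aₖ₊₁ = ⌊(a₀+mₖ₊₁)/dₖ₊₁⌋:
  k=1: m=2, d=4, a=1
  k=2: m=2, d=1, a=4
d=1 and a=2a₀=4 at k=2, so the next step gives (m, d) = (2, 4) again — its k=1 value — and the period has length 2.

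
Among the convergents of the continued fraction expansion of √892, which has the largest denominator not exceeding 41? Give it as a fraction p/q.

448/15

√892 = [29; 1, 6, 2, 14, 2, 6, 1, 58, …] (period length 8).
Convergents:
  p_0/q_0 = 29/1
  p_1/q_1 = 30/1
  p_2/q_2 = 209/7
  p_3/q_3 = 448/15
  p_4/q_4 = 6481/217
q_3 = 15 ≤ 41 < 217 = q_4, so the answer is 448/15.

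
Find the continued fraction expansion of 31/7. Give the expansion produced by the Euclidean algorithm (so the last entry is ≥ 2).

[4; 2, 3]

31 = 4×7 + 3
7 = 2×3 + 1
3 = 3×1 + 0  (stop)
So 31/7 = [4; 2, 3].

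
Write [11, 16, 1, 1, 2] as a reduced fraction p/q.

918/83

Fold from the inside: start with 2/1.
  1 + 1/2 = 3/2
  1 + 2/3 = 5/3
  16 + 3/5 = 83/5
  11 + 5/83 = 918/83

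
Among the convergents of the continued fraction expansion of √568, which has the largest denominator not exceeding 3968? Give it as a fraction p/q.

√568 = [23; 1, 4, 1, 46, …] (period length 4).
Convergents:
  p_0/q_0 = 23/1
  p_1/q_1 = 24/1
  p_2/q_2 = 119/5
  p_3/q_3 = 143/6
  p_4/q_4 = 6697/281
  p_5/q_5 = 6840/287
  p_6/q_6 = 34057/1429
  p_7/q_7 = 40897/1716
  p_8/q_8 = 1915319/80365
q_7 = 1716 ≤ 3968 < 80365 = q_8, so the answer is 40897/1716.

40897/1716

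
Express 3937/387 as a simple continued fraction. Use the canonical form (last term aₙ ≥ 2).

[10; 5, 1, 3, 2, 7]

3937 = 10*387 + 67
387 = 5*67 + 52
67 = 1*52 + 15
52 = 3*15 + 7
15 = 2*7 + 1
7 = 7*1 + 0  (stop)
So 3937/387 = [10; 5, 1, 3, 2, 7].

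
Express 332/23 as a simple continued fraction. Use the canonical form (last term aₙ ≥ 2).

332 = 14*23 + 10
23 = 2*10 + 3
10 = 3*3 + 1
3 = 3*1 + 0  (stop)
So 332/23 = [14; 2, 3, 3].

[14; 2, 3, 3]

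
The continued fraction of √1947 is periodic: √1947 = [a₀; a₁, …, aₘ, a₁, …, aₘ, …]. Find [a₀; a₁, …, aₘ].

a₀ = ⌊√1947⌋ = 44.
With m₀=0, d₀=1 and mₖ₊₁ = dₖaₖ − mₖ, dₖ₊₁ = (n − mₖ₊₁²)/dₖ, aₖ₊₁ = ⌊(a₀+mₖ₊₁)/dₖ₊₁⌋:
  k=1: m=44, d=11, a=8
  k=2: m=44, d=1, a=88
d=1 and a=2a₀=88 at k=2, so the next step gives (m, d) = (44, 11) again — its k=1 value — and the period has length 2.

[44; 8, 88]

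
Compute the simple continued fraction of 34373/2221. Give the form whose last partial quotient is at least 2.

[15; 2, 10, 13, 8]

34373 = 15·2221 + 1058
2221 = 2·1058 + 105
1058 = 10·105 + 8
105 = 13·8 + 1
8 = 8·1 + 0  (stop)
So 34373/2221 = [15; 2, 10, 13, 8].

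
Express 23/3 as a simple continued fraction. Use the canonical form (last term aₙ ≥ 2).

[7; 1, 2]

23 = 7×3 + 2
3 = 1×2 + 1
2 = 2×1 + 0  (stop)
So 23/3 = [7; 1, 2].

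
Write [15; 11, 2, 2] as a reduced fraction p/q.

860/57

Fold from the inside: start with 2/1.
  2 + 1/2 = 5/2
  11 + 2/5 = 57/5
  15 + 5/57 = 860/57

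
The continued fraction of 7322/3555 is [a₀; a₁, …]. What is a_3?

3

7322 = 2·3555 + 212   →  a_0 = 2
3555 = 16·212 + 163   →  a_1 = 16
212 = 1·163 + 49   →  a_2 = 1
163 = 3·49 + 16   →  a_3 = 3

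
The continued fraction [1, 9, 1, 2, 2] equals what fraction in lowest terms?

Fold from the inside: start with 2/1.
  2 + 1/2 = 5/2
  1 + 2/5 = 7/5
  9 + 5/7 = 68/7
  1 + 7/68 = 75/68

75/68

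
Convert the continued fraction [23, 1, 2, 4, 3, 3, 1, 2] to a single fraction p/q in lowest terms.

Using pₖ = aₖpₖ₋₁ + pₖ₋₂ and qₖ = aₖqₖ₋₁ + qₖ₋₂:
  k=0: a=23, p=23, q=1
  k=1: a=1, p=24, q=1
  k=2: a=2, p=71, q=3
  k=3: a=4, p=308, q=13
  k=4: a=3, p=995, q=42
  k=5: a=3, p=3293, q=139
  k=6: a=1, p=4288, q=181
  k=7: a=2, p=11869, q=501

11869/501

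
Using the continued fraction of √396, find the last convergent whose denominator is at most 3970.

71261/3581

√396 = [19; 1, 8, 1, 38, …] (period length 4).
Convergents:
  p_0/q_0 = 19/1
  p_1/q_1 = 20/1
  p_2/q_2 = 179/9
  p_3/q_3 = 199/10
  p_4/q_4 = 7741/389
  p_5/q_5 = 7940/399
  p_6/q_6 = 71261/3581
  p_7/q_7 = 79201/3980
q_6 = 3581 ≤ 3970 < 3980 = q_7, so the answer is 71261/3581.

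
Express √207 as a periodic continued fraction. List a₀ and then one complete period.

[14; 2, 1, 1, 2, 1, 1, 2, 28]

a₀ = ⌊√207⌋ = 14.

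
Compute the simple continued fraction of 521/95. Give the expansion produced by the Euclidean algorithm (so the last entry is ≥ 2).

[5; 2, 15, 3]

521 = 5·95 + 46
95 = 2·46 + 3
46 = 15·3 + 1
3 = 3·1 + 0  (stop)
So 521/95 = [5; 2, 15, 3].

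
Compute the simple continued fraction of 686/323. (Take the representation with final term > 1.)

686 = 2·323 + 40
323 = 8·40 + 3
40 = 13·3 + 1
3 = 3·1 + 0  (stop)
So 686/323 = [2; 8, 13, 3].

[2; 8, 13, 3]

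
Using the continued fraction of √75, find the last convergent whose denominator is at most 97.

459/53

√75 = [8; 1, 1, 1, 16, …] (period length 4).
Convergents:
  p_0/q_0 = 8/1
  p_1/q_1 = 9/1
  p_2/q_2 = 17/2
  p_3/q_3 = 26/3
  p_4/q_4 = 433/50
  p_5/q_5 = 459/53
  p_6/q_6 = 892/103
q_5 = 53 ≤ 97 < 103 = q_6, so the answer is 459/53.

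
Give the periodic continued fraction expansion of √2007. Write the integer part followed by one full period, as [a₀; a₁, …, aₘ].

[44; 1, 3, 1, 88]

a₀ = ⌊√2007⌋ = 44.
With m₀=0, d₀=1 and mₖ₊₁ = dₖaₖ − mₖ, dₖ₊₁ = (n − mₖ₊₁²)/dₖ, aₖ₊₁ = ⌊(a₀+mₖ₊₁)/dₖ₊₁⌋:
  k=1: m=44, d=71, a=1
  k=2: m=27, d=18, a=3
  k=3: m=27, d=71, a=1
  k=4: m=44, d=1, a=88
d=1 and a=2a₀=88 at k=4, so the next step gives (m, d) = (44, 71) again — its k=1 value — and the period has length 4.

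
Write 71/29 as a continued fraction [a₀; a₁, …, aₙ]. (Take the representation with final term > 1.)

71 = 2·29 + 13
29 = 2·13 + 3
13 = 4·3 + 1
3 = 3·1 + 0  (stop)
So 71/29 = [2; 2, 4, 3].

[2; 2, 4, 3]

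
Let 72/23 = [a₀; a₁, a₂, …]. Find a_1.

7

72 = 3·23 + 3   →  a_0 = 3
23 = 7·3 + 2   →  a_1 = 7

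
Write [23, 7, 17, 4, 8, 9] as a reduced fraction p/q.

847703/36631

Fold from the inside: start with 9/1.
  8 + 1/9 = 73/9
  4 + 9/73 = 301/73
  17 + 73/301 = 5190/301
  7 + 301/5190 = 36631/5190
  23 + 5190/36631 = 847703/36631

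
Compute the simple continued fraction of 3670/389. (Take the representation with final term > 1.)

3670 = 9×389 + 169
389 = 2×169 + 51
169 = 3×51 + 16
51 = 3×16 + 3
16 = 5×3 + 1
3 = 3×1 + 0  (stop)
So 3670/389 = [9; 2, 3, 3, 5, 3].

[9; 2, 3, 3, 5, 3]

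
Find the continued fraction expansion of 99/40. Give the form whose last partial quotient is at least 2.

[2; 2, 9, 2]

99 = 2*40 + 19
40 = 2*19 + 2
19 = 9*2 + 1
2 = 2*1 + 0  (stop)
So 99/40 = [2; 2, 9, 2].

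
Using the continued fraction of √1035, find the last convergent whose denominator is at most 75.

1126/35

√1035 = [32; 5, 1, 5, 64, …] (period length 4).
Convergents:
  p_0/q_0 = 32/1
  p_1/q_1 = 161/5
  p_2/q_2 = 193/6
  p_3/q_3 = 1126/35
  p_4/q_4 = 72257/2246
q_3 = 35 ≤ 75 < 2246 = q_4, so the answer is 1126/35.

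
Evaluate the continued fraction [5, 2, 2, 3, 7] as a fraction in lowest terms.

671/124

Fold from the inside: start with 7/1.
  3 + 1/7 = 22/7
  2 + 7/22 = 51/22
  2 + 22/51 = 124/51
  5 + 51/124 = 671/124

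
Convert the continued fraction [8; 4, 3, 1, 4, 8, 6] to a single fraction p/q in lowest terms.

Using pₖ = aₖpₖ₋₁ + pₖ₋₂ and qₖ = aₖqₖ₋₁ + qₖ₋₂:
  k=0: a=8, p=8, q=1
  k=1: a=4, p=33, q=4
  k=2: a=3, p=107, q=13
  k=3: a=1, p=140, q=17
  k=4: a=4, p=667, q=81
  k=5: a=8, p=5476, q=665
  k=6: a=6, p=33523, q=4071

33523/4071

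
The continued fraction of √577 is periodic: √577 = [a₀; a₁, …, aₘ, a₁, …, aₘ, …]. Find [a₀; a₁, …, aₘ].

[24; 48]

a₀ = ⌊√577⌋ = 24.
With m₀=0, d₀=1 and mₖ₊₁ = dₖaₖ − mₖ, dₖ₊₁ = (n − mₖ₊₁²)/dₖ, aₖ₊₁ = ⌊(a₀+mₖ₊₁)/dₖ₊₁⌋:
  k=1: m=24, d=1, a=48
d=1 and a=2a₀=48 at k=1, so the next step gives (m, d) = (24, 1) again — its k=1 value — and the period has length 1.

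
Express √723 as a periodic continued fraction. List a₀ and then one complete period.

a₀ = ⌊√723⌋ = 26.
With m₀=0, d₀=1 and mₖ₊₁ = dₖaₖ − mₖ, dₖ₊₁ = (n − mₖ₊₁²)/dₖ, aₖ₊₁ = ⌊(a₀+mₖ₊₁)/dₖ₊₁⌋:
  k=1: m=26, d=47, a=1
  k=2: m=21, d=6, a=7
  k=3: m=21, d=47, a=1
  k=4: m=26, d=1, a=52
d=1 and a=2a₀=52 at k=4, so the next step gives (m, d) = (26, 47) again — its k=1 value — and the period has length 4.

[26; 1, 7, 1, 52]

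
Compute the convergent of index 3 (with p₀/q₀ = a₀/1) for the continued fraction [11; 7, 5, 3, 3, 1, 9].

Using pₖ = aₖpₖ₋₁ + pₖ₋₂, qₖ = aₖqₖ₋₁ + qₖ₋₂ (with p₋₁=1, p₋₂=0, q₋₁=0, q₋₂=1):
  k=0: a=11, p=11, q=1
  k=1: a=7, p=78, q=7
  k=2: a=5, p=401, q=36
  k=3: a=3, p=1281, q=115

1281/115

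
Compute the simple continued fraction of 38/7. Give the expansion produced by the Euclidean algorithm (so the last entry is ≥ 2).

[5; 2, 3]

38 = 5·7 + 3
7 = 2·3 + 1
3 = 3·1 + 0  (stop)
So 38/7 = [5; 2, 3].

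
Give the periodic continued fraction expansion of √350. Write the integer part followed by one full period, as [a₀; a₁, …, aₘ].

a₀ = ⌊√350⌋ = 18.
With m₀=0, d₀=1 and mₖ₊₁ = dₖaₖ − mₖ, dₖ₊₁ = (n − mₖ₊₁²)/dₖ, aₖ₊₁ = ⌊(a₀+mₖ₊₁)/dₖ₊₁⌋:
  k=1: m=18, d=26, a=1
  k=2: m=8, d=11, a=2
  k=3: m=14, d=14, a=2
  k=4: m=14, d=11, a=2
  k=5: m=8, d=26, a=1
  k=6: m=18, d=1, a=36
d=1 and a=2a₀=36 at k=6, so the next step gives (m, d) = (18, 26) again — its k=1 value — and the period has length 6.

[18; 1, 2, 2, 2, 1, 36]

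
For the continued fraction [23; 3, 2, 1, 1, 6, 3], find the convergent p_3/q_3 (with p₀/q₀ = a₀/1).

Using pₖ = aₖpₖ₋₁ + pₖ₋₂, qₖ = aₖqₖ₋₁ + qₖ₋₂ (with p₋₁=1, p₋₂=0, q₋₁=0, q₋₂=1):
  k=0: a=23, p=23, q=1
  k=1: a=3, p=70, q=3
  k=2: a=2, p=163, q=7
  k=3: a=1, p=233, q=10

233/10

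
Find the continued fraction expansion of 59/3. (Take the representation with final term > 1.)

[19; 1, 2]

59 = 19*3 + 2
3 = 1*2 + 1
2 = 2*1 + 0  (stop)
So 59/3 = [19; 1, 2].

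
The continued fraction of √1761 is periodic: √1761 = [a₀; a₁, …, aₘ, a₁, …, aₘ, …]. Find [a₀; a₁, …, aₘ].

a₀ = ⌊√1761⌋ = 41.
With m₀=0, d₀=1 and mₖ₊₁ = dₖaₖ − mₖ, dₖ₊₁ = (n − mₖ₊₁²)/dₖ, aₖ₊₁ = ⌊(a₀+mₖ₊₁)/dₖ₊₁⌋:
  k=1: m=41, d=80, a=1
  k=2: m=39, d=3, a=26
  k=3: m=39, d=80, a=1
  k=4: m=41, d=1, a=82
d=1 and a=2a₀=82 at k=4, so the next step gives (m, d) = (41, 80) again — its k=1 value — and the period has length 4.

[41; 1, 26, 1, 82]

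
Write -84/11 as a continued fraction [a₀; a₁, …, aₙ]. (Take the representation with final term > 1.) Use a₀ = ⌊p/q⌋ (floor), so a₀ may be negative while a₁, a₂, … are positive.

[-8; 2, 1, 3]

-84 = -8×11 + 4
11 = 2×4 + 3
4 = 1×3 + 1
3 = 3×1 + 0  (stop)
So -84/11 = [-8; 2, 1, 3].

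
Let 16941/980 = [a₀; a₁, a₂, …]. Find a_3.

16941 = 17·980 + 281   →  a_0 = 17
980 = 3·281 + 137   →  a_1 = 3
281 = 2·137 + 7   →  a_2 = 2
137 = 19·7 + 4   →  a_3 = 19

19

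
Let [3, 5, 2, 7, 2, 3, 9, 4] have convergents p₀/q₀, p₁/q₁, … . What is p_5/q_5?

Using pₖ = aₖpₖ₋₁ + pₖ₋₂, qₖ = aₖqₖ₋₁ + qₖ₋₂ (with p₋₁=1, p₋₂=0, q₋₁=0, q₋₂=1):
  k=0: a=3, p=3, q=1
  k=1: a=5, p=16, q=5
  k=2: a=2, p=35, q=11
  k=3: a=7, p=261, q=82
  k=4: a=2, p=557, q=175
  k=5: a=3, p=1932, q=607

1932/607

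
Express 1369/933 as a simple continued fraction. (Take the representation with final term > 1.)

1369 = 1·933 + 436
933 = 2·436 + 61
436 = 7·61 + 9
61 = 6·9 + 7
9 = 1·7 + 2
7 = 3·2 + 1
2 = 2·1 + 0  (stop)
So 1369/933 = [1; 2, 7, 6, 1, 3, 2].

[1; 2, 7, 6, 1, 3, 2]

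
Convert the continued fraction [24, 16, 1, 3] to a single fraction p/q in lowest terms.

1612/67

Using pₖ = aₖpₖ₋₁ + pₖ₋₂ and qₖ = aₖqₖ₋₁ + qₖ₋₂:
  k=0: a=24, p=24, q=1
  k=1: a=16, p=385, q=16
  k=2: a=1, p=409, q=17
  k=3: a=3, p=1612, q=67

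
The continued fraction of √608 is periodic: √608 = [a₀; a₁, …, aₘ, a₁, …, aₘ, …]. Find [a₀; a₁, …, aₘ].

[24; 1, 1, 1, 11, 1, 1, 1, 48]

a₀ = ⌊√608⌋ = 24.
With m₀=0, d₀=1 and mₖ₊₁ = dₖaₖ − mₖ, dₖ₊₁ = (n − mₖ₊₁²)/dₖ, aₖ₊₁ = ⌊(a₀+mₖ₊₁)/dₖ₊₁⌋:
  k=1: m=24, d=32, a=1
  k=2: m=8, d=17, a=1
  k=3: m=9, d=31, a=1
  k=4: m=22, d=4, a=11
  k=5: m=22, d=31, a=1
  k=6: m=9, d=17, a=1
  k=7: m=8, d=32, a=1
  k=8: m=24, d=1, a=48
d=1 and a=2a₀=48 at k=8, so the next step gives (m, d) = (24, 32) again — its k=1 value — and the period has length 8.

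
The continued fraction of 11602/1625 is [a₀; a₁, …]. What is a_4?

3

11602 = 7·1625 + 227   →  a_0 = 7
1625 = 7·227 + 36   →  a_1 = 7
227 = 6·36 + 11   →  a_2 = 6
36 = 3·11 + 3   →  a_3 = 3
11 = 3·3 + 2   →  a_4 = 3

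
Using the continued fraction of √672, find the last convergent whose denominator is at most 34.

√672 = [25; 1, 11, 1, 50, …] (period length 4).
Convergents:
  p_0/q_0 = 25/1
  p_1/q_1 = 26/1
  p_2/q_2 = 311/12
  p_3/q_3 = 337/13
  p_4/q_4 = 17161/662
q_3 = 13 ≤ 34 < 662 = q_4, so the answer is 337/13.

337/13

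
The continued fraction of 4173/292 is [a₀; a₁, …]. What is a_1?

4173 = 14·292 + 85   →  a_0 = 14
292 = 3·85 + 37   →  a_1 = 3

3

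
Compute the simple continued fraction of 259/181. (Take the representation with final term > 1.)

[1; 2, 3, 8, 3]

259 = 1×181 + 78
181 = 2×78 + 25
78 = 3×25 + 3
25 = 8×3 + 1
3 = 3×1 + 0  (stop)
So 259/181 = [1; 2, 3, 8, 3].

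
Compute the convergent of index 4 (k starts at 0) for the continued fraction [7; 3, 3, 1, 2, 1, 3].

263/36

Using pₖ = aₖpₖ₋₁ + pₖ₋₂, qₖ = aₖqₖ₋₁ + qₖ₋₂ (with p₋₁=1, p₋₂=0, q₋₁=0, q₋₂=1):
  k=0: a=7, p=7, q=1
  k=1: a=3, p=22, q=3
  k=2: a=3, p=73, q=10
  k=3: a=1, p=95, q=13
  k=4: a=2, p=263, q=36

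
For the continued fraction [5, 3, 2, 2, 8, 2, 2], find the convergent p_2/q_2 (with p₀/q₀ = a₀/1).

37/7

Using pₖ = aₖpₖ₋₁ + pₖ₋₂, qₖ = aₖqₖ₋₁ + qₖ₋₂ (with p₋₁=1, p₋₂=0, q₋₁=0, q₋₂=1):
  k=0: a=5, p=5, q=1
  k=1: a=3, p=16, q=3
  k=2: a=2, p=37, q=7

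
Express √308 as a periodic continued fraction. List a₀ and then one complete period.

a₀ = ⌊√308⌋ = 17.
With m₀=0, d₀=1 and mₖ₊₁ = dₖaₖ − mₖ, dₖ₊₁ = (n − mₖ₊₁²)/dₖ, aₖ₊₁ = ⌊(a₀+mₖ₊₁)/dₖ₊₁⌋:
  k=1: m=17, d=19, a=1
  k=2: m=2, d=16, a=1
  k=3: m=14, d=7, a=4
  k=4: m=14, d=16, a=1
  k=5: m=2, d=19, a=1
  k=6: m=17, d=1, a=34
d=1 and a=2a₀=34 at k=6, so the next step gives (m, d) = (17, 19) again — its k=1 value — and the period has length 6.

[17; 1, 1, 4, 1, 1, 34]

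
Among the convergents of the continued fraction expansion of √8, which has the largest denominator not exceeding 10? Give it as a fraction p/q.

17/6

√8 = [2; 1, 4, …] (period length 2).
Convergents:
  p_0/q_0 = 2/1
  p_1/q_1 = 3/1
  p_2/q_2 = 14/5
  p_3/q_3 = 17/6
  p_4/q_4 = 82/29
q_3 = 6 ≤ 10 < 29 = q_4, so the answer is 17/6.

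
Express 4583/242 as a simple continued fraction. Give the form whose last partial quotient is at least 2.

[18; 1, 15, 7, 2]

4583 = 18×242 + 227
242 = 1×227 + 15
227 = 15×15 + 2
15 = 7×2 + 1
2 = 2×1 + 0  (stop)
So 4583/242 = [18; 1, 15, 7, 2].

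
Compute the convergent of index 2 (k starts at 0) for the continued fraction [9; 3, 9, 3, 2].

261/28

Using pₖ = aₖpₖ₋₁ + pₖ₋₂, qₖ = aₖqₖ₋₁ + qₖ₋₂ (with p₋₁=1, p₋₂=0, q₋₁=0, q₋₂=1):
  k=0: a=9, p=9, q=1
  k=1: a=3, p=28, q=3
  k=2: a=9, p=261, q=28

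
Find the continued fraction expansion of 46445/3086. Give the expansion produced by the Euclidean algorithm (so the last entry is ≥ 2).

46445 = 15·3086 + 155
3086 = 19·155 + 141
155 = 1·141 + 14
141 = 10·14 + 1
14 = 14·1 + 0  (stop)
So 46445/3086 = [15; 19, 1, 10, 14].

[15; 19, 1, 10, 14]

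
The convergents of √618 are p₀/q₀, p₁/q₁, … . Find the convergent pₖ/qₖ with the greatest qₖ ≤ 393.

√618 = [24; 1, 6, 8, 6, 1, 48, …] (period length 6).
Convergents:
  p_0/q_0 = 24/1
  p_1/q_1 = 25/1
  p_2/q_2 = 174/7
  p_3/q_3 = 1417/57
  p_4/q_4 = 8676/349
  p_5/q_5 = 10093/406
q_4 = 349 ≤ 393 < 406 = q_5, so the answer is 8676/349.

8676/349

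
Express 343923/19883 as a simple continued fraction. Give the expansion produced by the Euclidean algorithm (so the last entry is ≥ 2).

[17; 3, 2, 1, 3, 17, 15, 2]

343923 = 17*19883 + 5912
19883 = 3*5912 + 2147
5912 = 2*2147 + 1618
2147 = 1*1618 + 529
1618 = 3*529 + 31
529 = 17*31 + 2
31 = 15*2 + 1
2 = 2*1 + 0  (stop)
So 343923/19883 = [17; 3, 2, 1, 3, 17, 15, 2].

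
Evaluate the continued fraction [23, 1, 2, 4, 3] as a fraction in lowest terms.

995/42

Fold from the inside: start with 3/1.
  4 + 1/3 = 13/3
  2 + 3/13 = 29/13
  1 + 13/29 = 42/29
  23 + 29/42 = 995/42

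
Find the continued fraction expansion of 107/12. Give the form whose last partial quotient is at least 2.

[8; 1, 11]

107 = 8×12 + 11
12 = 1×11 + 1
11 = 11×1 + 0  (stop)
So 107/12 = [8; 1, 11].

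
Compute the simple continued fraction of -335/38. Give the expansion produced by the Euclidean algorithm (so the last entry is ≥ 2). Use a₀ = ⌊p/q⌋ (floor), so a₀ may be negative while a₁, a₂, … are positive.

-335 = -9·38 + 7
38 = 5·7 + 3
7 = 2·3 + 1
3 = 3·1 + 0  (stop)
So -335/38 = [-9; 5, 2, 3].

[-9; 5, 2, 3]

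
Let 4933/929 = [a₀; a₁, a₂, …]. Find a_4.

4933 = 5·929 + 288   →  a_0 = 5
929 = 3·288 + 65   →  a_1 = 3
288 = 4·65 + 28   →  a_2 = 4
65 = 2·28 + 9   →  a_3 = 2
28 = 3·9 + 1   →  a_4 = 3

3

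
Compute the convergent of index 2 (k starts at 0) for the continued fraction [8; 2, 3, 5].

59/7

Using pₖ = aₖpₖ₋₁ + pₖ₋₂, qₖ = aₖqₖ₋₁ + qₖ₋₂ (with p₋₁=1, p₋₂=0, q₋₁=0, q₋₂=1):
  k=0: a=8, p=8, q=1
  k=1: a=2, p=17, q=2
  k=2: a=3, p=59, q=7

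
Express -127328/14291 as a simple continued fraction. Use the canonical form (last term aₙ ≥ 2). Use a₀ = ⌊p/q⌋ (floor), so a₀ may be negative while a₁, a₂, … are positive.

-127328 = -9·14291 + 1291
14291 = 11·1291 + 90
1291 = 14·90 + 31
90 = 2·31 + 28
31 = 1·28 + 3
28 = 9·3 + 1
3 = 3·1 + 0  (stop)
So -127328/14291 = [-9; 11, 14, 2, 1, 9, 3].

[-9; 11, 14, 2, 1, 9, 3]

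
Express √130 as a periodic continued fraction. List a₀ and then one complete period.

a₀ = ⌊√130⌋ = 11.
With m₀=0, d₀=1 and mₖ₊₁ = dₖaₖ − mₖ, dₖ₊₁ = (n − mₖ₊₁²)/dₖ, aₖ₊₁ = ⌊(a₀+mₖ₊₁)/dₖ₊₁⌋:
  k=1: m=11, d=9, a=2
  k=2: m=7, d=9, a=2
  k=3: m=11, d=1, a=22
d=1 and a=2a₀=22 at k=3, so the next step gives (m, d) = (11, 9) again — its k=1 value — and the period has length 3.

[11; 2, 2, 22]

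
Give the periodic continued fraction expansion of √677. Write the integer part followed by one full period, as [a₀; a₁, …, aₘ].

a₀ = ⌊√677⌋ = 26.
With m₀=0, d₀=1 and mₖ₊₁ = dₖaₖ − mₖ, dₖ₊₁ = (n − mₖ₊₁²)/dₖ, aₖ₊₁ = ⌊(a₀+mₖ₊₁)/dₖ₊₁⌋:
  k=1: m=26, d=1, a=52
d=1 and a=2a₀=52 at k=1, so the next step gives (m, d) = (26, 1) again — its k=1 value — and the period has length 1.

[26; 52]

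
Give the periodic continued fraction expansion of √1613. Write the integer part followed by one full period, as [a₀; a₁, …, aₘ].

a₀ = ⌊√1613⌋ = 40.
With m₀=0, d₀=1 and mₖ₊₁ = dₖaₖ − mₖ, dₖ₊₁ = (n − mₖ₊₁²)/dₖ, aₖ₊₁ = ⌊(a₀+mₖ₊₁)/dₖ₊₁⌋:
  k=1: m=40, d=13, a=6
  k=2: m=38, d=13, a=6
  k=3: m=40, d=1, a=80
d=1 and a=2a₀=80 at k=3, so the next step gives (m, d) = (40, 13) again — its k=1 value — and the period has length 3.

[40; 6, 6, 80]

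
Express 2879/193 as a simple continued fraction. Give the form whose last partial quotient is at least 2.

2879 = 14*193 + 177
193 = 1*177 + 16
177 = 11*16 + 1
16 = 16*1 + 0  (stop)
So 2879/193 = [14; 1, 11, 16].

[14; 1, 11, 16]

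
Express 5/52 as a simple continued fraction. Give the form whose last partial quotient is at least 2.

5 = 0×52 + 5
52 = 10×5 + 2
5 = 2×2 + 1
2 = 2×1 + 0  (stop)
So 5/52 = [0; 10, 2, 2].

[0; 10, 2, 2]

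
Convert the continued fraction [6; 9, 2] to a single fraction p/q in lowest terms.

Using pₖ = aₖpₖ₋₁ + pₖ₋₂ and qₖ = aₖqₖ₋₁ + qₖ₋₂:
  k=0: a=6, p=6, q=1
  k=1: a=9, p=55, q=9
  k=2: a=2, p=116, q=19

116/19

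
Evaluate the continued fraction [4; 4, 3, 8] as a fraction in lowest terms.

Using pₖ = aₖpₖ₋₁ + pₖ₋₂ and qₖ = aₖqₖ₋₁ + qₖ₋₂:
  k=0: a=4, p=4, q=1
  k=1: a=4, p=17, q=4
  k=2: a=3, p=55, q=13
  k=3: a=8, p=457, q=108

457/108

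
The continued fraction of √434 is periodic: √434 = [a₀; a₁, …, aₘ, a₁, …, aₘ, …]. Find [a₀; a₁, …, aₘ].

[20; 1, 4, 1, 40]

a₀ = ⌊√434⌋ = 20.
With m₀=0, d₀=1 and mₖ₊₁ = dₖaₖ − mₖ, dₖ₊₁ = (n − mₖ₊₁²)/dₖ, aₖ₊₁ = ⌊(a₀+mₖ₊₁)/dₖ₊₁⌋:
  k=1: m=20, d=34, a=1
  k=2: m=14, d=7, a=4
  k=3: m=14, d=34, a=1
  k=4: m=20, d=1, a=40
d=1 and a=2a₀=40 at k=4, so the next step gives (m, d) = (20, 34) again — its k=1 value — and the period has length 4.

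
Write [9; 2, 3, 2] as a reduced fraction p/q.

Fold from the inside: start with 2/1.
  3 + 1/2 = 7/2
  2 + 2/7 = 16/7
  9 + 7/16 = 151/16

151/16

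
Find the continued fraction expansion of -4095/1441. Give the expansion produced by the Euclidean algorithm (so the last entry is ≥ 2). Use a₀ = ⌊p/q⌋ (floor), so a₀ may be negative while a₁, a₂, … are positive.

[-3; 6, 3, 8, 9]

-4095 = -3×1441 + 228
1441 = 6×228 + 73
228 = 3×73 + 9
73 = 8×9 + 1
9 = 9×1 + 0  (stop)
So -4095/1441 = [-3; 6, 3, 8, 9].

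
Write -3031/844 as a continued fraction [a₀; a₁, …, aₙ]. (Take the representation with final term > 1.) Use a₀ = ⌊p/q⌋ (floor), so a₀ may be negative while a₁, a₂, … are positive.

-3031 = -4×844 + 345
844 = 2×345 + 154
345 = 2×154 + 37
154 = 4×37 + 6
37 = 6×6 + 1
6 = 6×1 + 0  (stop)
So -3031/844 = [-4; 2, 2, 4, 6, 6].

[-4; 2, 2, 4, 6, 6]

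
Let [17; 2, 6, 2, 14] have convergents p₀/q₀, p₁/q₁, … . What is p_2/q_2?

227/13

Using pₖ = aₖpₖ₋₁ + pₖ₋₂, qₖ = aₖqₖ₋₁ + qₖ₋₂ (with p₋₁=1, p₋₂=0, q₋₁=0, q₋₂=1):
  k=0: a=17, p=17, q=1
  k=1: a=2, p=35, q=2
  k=2: a=6, p=227, q=13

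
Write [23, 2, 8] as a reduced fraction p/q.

399/17

Using pₖ = aₖpₖ₋₁ + pₖ₋₂ and qₖ = aₖqₖ₋₁ + qₖ₋₂:
  k=0: a=23, p=23, q=1
  k=1: a=2, p=47, q=2
  k=2: a=8, p=399, q=17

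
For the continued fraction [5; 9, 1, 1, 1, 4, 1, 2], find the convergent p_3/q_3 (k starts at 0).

Using pₖ = aₖpₖ₋₁ + pₖ₋₂, qₖ = aₖqₖ₋₁ + qₖ₋₂ (with p₋₁=1, p₋₂=0, q₋₁=0, q₋₂=1):
  k=0: a=5, p=5, q=1
  k=1: a=9, p=46, q=9
  k=2: a=1, p=51, q=10
  k=3: a=1, p=97, q=19

97/19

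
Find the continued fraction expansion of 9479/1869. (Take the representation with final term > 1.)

9479 = 5*1869 + 134
1869 = 13*134 + 127
134 = 1*127 + 7
127 = 18*7 + 1
7 = 7*1 + 0  (stop)
So 9479/1869 = [5; 13, 1, 18, 7].

[5; 13, 1, 18, 7]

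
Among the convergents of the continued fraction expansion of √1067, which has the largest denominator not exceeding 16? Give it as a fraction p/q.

√1067 = [32; 1, 1, 1, 64, …] (period length 4).
Convergents:
  p_0/q_0 = 32/1
  p_1/q_1 = 33/1
  p_2/q_2 = 65/2
  p_3/q_3 = 98/3
  p_4/q_4 = 6337/194
q_3 = 3 ≤ 16 < 194 = q_4, so the answer is 98/3.

98/3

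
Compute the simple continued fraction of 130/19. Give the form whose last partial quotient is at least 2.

130 = 6*19 + 16
19 = 1*16 + 3
16 = 5*3 + 1
3 = 3*1 + 0  (stop)
So 130/19 = [6; 1, 5, 3].

[6; 1, 5, 3]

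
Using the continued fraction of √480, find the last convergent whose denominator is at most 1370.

√480 = [21; 1, 9, 1, 42, …] (period length 4).
Convergents:
  p_0/q_0 = 21/1
  p_1/q_1 = 22/1
  p_2/q_2 = 219/10
  p_3/q_3 = 241/11
  p_4/q_4 = 10341/472
  p_5/q_5 = 10582/483
  p_6/q_6 = 105579/4819
q_5 = 483 ≤ 1370 < 4819 = q_6, so the answer is 10582/483.

10582/483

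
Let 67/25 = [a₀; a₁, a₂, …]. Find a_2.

67 = 2·25 + 17   →  a_0 = 2
25 = 1·17 + 8   →  a_1 = 1
17 = 2·8 + 1   →  a_2 = 2

2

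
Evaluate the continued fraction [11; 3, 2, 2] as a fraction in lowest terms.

Fold from the inside: start with 2/1.
  2 + 1/2 = 5/2
  3 + 2/5 = 17/5
  11 + 5/17 = 192/17

192/17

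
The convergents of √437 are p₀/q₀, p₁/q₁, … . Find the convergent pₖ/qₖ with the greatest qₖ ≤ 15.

209/10

√437 = [20; 1, 9, 2, 9, 1, 40, …] (period length 6).
Convergents:
  p_0/q_0 = 20/1
  p_1/q_1 = 21/1
  p_2/q_2 = 209/10
  p_3/q_3 = 439/21
q_2 = 10 ≤ 15 < 21 = q_3, so the answer is 209/10.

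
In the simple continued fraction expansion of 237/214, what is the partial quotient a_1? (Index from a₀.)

9

237 = 1·214 + 23   →  a_0 = 1
214 = 9·23 + 7   →  a_1 = 9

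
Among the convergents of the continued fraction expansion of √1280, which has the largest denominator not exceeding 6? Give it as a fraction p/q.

√1280 = [35; 1, 3, 2, 17, 2, 3, 1, 70, …] (period length 8).
Convergents:
  p_0/q_0 = 35/1
  p_1/q_1 = 36/1
  p_2/q_2 = 143/4
  p_3/q_3 = 322/9
q_2 = 4 ≤ 6 < 9 = q_3, so the answer is 143/4.

143/4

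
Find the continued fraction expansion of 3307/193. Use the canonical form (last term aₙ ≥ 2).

3307 = 17*193 + 26
193 = 7*26 + 11
26 = 2*11 + 4
11 = 2*4 + 3
4 = 1*3 + 1
3 = 3*1 + 0  (stop)
So 3307/193 = [17; 7, 2, 2, 1, 3].

[17; 7, 2, 2, 1, 3]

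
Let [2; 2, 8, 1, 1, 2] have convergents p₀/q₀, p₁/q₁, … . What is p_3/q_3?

Using pₖ = aₖpₖ₋₁ + pₖ₋₂, qₖ = aₖqₖ₋₁ + qₖ₋₂ (with p₋₁=1, p₋₂=0, q₋₁=0, q₋₂=1):
  k=0: a=2, p=2, q=1
  k=1: a=2, p=5, q=2
  k=2: a=8, p=42, q=17
  k=3: a=1, p=47, q=19

47/19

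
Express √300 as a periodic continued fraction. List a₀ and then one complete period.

a₀ = ⌊√300⌋ = 17.
With m₀=0, d₀=1 and mₖ₊₁ = dₖaₖ − mₖ, dₖ₊₁ = (n − mₖ₊₁²)/dₖ, aₖ₊₁ = ⌊(a₀+mₖ₊₁)/dₖ₊₁⌋:
  k=1: m=17, d=11, a=3
  k=2: m=16, d=4, a=8
  k=3: m=16, d=11, a=3
  k=4: m=17, d=1, a=34
d=1 and a=2a₀=34 at k=4, so the next step gives (m, d) = (17, 11) again — its k=1 value — and the period has length 4.

[17; 3, 8, 3, 34]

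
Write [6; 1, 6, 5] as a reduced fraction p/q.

247/36

Using pₖ = aₖpₖ₋₁ + pₖ₋₂ and qₖ = aₖqₖ₋₁ + qₖ₋₂:
  k=0: a=6, p=6, q=1
  k=1: a=1, p=7, q=1
  k=2: a=6, p=48, q=7
  k=3: a=5, p=247, q=36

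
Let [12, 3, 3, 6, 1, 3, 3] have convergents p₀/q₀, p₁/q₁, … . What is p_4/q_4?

898/73

Using pₖ = aₖpₖ₋₁ + pₖ₋₂, qₖ = aₖqₖ₋₁ + qₖ₋₂ (with p₋₁=1, p₋₂=0, q₋₁=0, q₋₂=1):
  k=0: a=12, p=12, q=1
  k=1: a=3, p=37, q=3
  k=2: a=3, p=123, q=10
  k=3: a=6, p=775, q=63
  k=4: a=1, p=898, q=73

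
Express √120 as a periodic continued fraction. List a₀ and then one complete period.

a₀ = ⌊√120⌋ = 10.
With m₀=0, d₀=1 and mₖ₊₁ = dₖaₖ − mₖ, dₖ₊₁ = (n − mₖ₊₁²)/dₖ, aₖ₊₁ = ⌊(a₀+mₖ₊₁)/dₖ₊₁⌋:
  k=1: m=10, d=20, a=1
  k=2: m=10, d=1, a=20
d=1 and a=2a₀=20 at k=2, so the next step gives (m, d) = (10, 20) again — its k=1 value — and the period has length 2.

[10; 1, 20]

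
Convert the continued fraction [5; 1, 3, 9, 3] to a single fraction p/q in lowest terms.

662/115

Using pₖ = aₖpₖ₋₁ + pₖ₋₂ and qₖ = aₖqₖ₋₁ + qₖ₋₂:
  k=0: a=5, p=5, q=1
  k=1: a=1, p=6, q=1
  k=2: a=3, p=23, q=4
  k=3: a=9, p=213, q=37
  k=4: a=3, p=662, q=115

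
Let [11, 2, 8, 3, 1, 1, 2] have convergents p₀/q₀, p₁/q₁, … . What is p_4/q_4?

Using pₖ = aₖpₖ₋₁ + pₖ₋₂, qₖ = aₖqₖ₋₁ + qₖ₋₂ (with p₋₁=1, p₋₂=0, q₋₁=0, q₋₂=1):
  k=0: a=11, p=11, q=1
  k=1: a=2, p=23, q=2
  k=2: a=8, p=195, q=17
  k=3: a=3, p=608, q=53
  k=4: a=1, p=803, q=70

803/70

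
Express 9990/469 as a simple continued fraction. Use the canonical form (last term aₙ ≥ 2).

9990 = 21·469 + 141
469 = 3·141 + 46
141 = 3·46 + 3
46 = 15·3 + 1
3 = 3·1 + 0  (stop)
So 9990/469 = [21; 3, 3, 15, 3].

[21; 3, 3, 15, 3]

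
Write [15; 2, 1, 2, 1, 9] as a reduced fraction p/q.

1644/107

Fold from the inside: start with 9/1.
  1 + 1/9 = 10/9
  2 + 9/10 = 29/10
  1 + 10/29 = 39/29
  2 + 29/39 = 107/39
  15 + 39/107 = 1644/107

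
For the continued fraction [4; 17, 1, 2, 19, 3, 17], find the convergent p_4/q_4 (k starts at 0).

Using pₖ = aₖpₖ₋₁ + pₖ₋₂, qₖ = aₖqₖ₋₁ + qₖ₋₂ (with p₋₁=1, p₋₂=0, q₋₁=0, q₋₂=1):
  k=0: a=4, p=4, q=1
  k=1: a=17, p=69, q=17
  k=2: a=1, p=73, q=18
  k=3: a=2, p=215, q=53
  k=4: a=19, p=4158, q=1025

4158/1025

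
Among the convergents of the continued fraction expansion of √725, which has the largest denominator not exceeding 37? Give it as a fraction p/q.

727/27

√725 = [26; 1, 12, 2, 12, 1, 52, …] (period length 6).
Convergents:
  p_0/q_0 = 26/1
  p_1/q_1 = 27/1
  p_2/q_2 = 350/13
  p_3/q_3 = 727/27
  p_4/q_4 = 9074/337
q_3 = 27 ≤ 37 < 337 = q_4, so the answer is 727/27.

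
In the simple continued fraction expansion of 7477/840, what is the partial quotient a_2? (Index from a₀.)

9

7477 = 8·840 + 757   →  a_0 = 8
840 = 1·757 + 83   →  a_1 = 1
757 = 9·83 + 10   →  a_2 = 9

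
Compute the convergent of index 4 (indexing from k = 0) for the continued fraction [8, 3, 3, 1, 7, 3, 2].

839/101

Using pₖ = aₖpₖ₋₁ + pₖ₋₂, qₖ = aₖqₖ₋₁ + qₖ₋₂ (with p₋₁=1, p₋₂=0, q₋₁=0, q₋₂=1):
  k=0: a=8, p=8, q=1
  k=1: a=3, p=25, q=3
  k=2: a=3, p=83, q=10
  k=3: a=1, p=108, q=13
  k=4: a=7, p=839, q=101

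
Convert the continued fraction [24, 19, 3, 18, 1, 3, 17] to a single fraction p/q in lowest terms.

1836663/76363

Using pₖ = aₖpₖ₋₁ + pₖ₋₂ and qₖ = aₖqₖ₋₁ + qₖ₋₂:
  k=0: a=24, p=24, q=1
  k=1: a=19, p=457, q=19
  k=2: a=3, p=1395, q=58
  k=3: a=18, p=25567, q=1063
  k=4: a=1, p=26962, q=1121
  k=5: a=3, p=106453, q=4426
  k=6: a=17, p=1836663, q=76363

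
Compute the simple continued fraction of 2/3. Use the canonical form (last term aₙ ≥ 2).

2 = 0·3 + 2
3 = 1·2 + 1
2 = 2·1 + 0  (stop)
So 2/3 = [0; 1, 2].

[0; 1, 2]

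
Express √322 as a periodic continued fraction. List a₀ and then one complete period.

[17; 1, 16, 1, 34]

a₀ = ⌊√322⌋ = 17.
With m₀=0, d₀=1 and mₖ₊₁ = dₖaₖ − mₖ, dₖ₊₁ = (n − mₖ₊₁²)/dₖ, aₖ₊₁ = ⌊(a₀+mₖ₊₁)/dₖ₊₁⌋:
  k=1: m=17, d=33, a=1
  k=2: m=16, d=2, a=16
  k=3: m=16, d=33, a=1
  k=4: m=17, d=1, a=34
d=1 and a=2a₀=34 at k=4, so the next step gives (m, d) = (17, 33) again — its k=1 value — and the period has length 4.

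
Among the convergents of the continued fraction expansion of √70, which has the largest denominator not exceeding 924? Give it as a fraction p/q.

√70 = [8; 2, 1, 2, 1, 2, 16, …] (period length 6).
Convergents:
  p_0/q_0 = 8/1
  p_1/q_1 = 17/2
  p_2/q_2 = 25/3
  p_3/q_3 = 67/8
  p_4/q_4 = 92/11
  p_5/q_5 = 251/30
  p_6/q_6 = 4108/491
  p_7/q_7 = 8467/1012
q_6 = 491 ≤ 924 < 1012 = q_7, so the answer is 4108/491.

4108/491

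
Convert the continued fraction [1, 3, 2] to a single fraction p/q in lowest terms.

9/7

Fold from the inside: start with 2/1.
  3 + 1/2 = 7/2
  1 + 2/7 = 9/7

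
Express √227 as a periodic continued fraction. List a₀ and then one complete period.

a₀ = ⌊√227⌋ = 15.
With m₀=0, d₀=1 and mₖ₊₁ = dₖaₖ − mₖ, dₖ₊₁ = (n − mₖ₊₁²)/dₖ, aₖ₊₁ = ⌊(a₀+mₖ₊₁)/dₖ₊₁⌋:
  k=1: m=15, d=2, a=15
  k=2: m=15, d=1, a=30
d=1 and a=2a₀=30 at k=2, so the next step gives (m, d) = (15, 2) again — its k=1 value — and the period has length 2.

[15; 15, 30]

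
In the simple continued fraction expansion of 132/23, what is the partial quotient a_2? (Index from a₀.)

2

132 = 5·23 + 17   →  a_0 = 5
23 = 1·17 + 6   →  a_1 = 1
17 = 2·6 + 5   →  a_2 = 2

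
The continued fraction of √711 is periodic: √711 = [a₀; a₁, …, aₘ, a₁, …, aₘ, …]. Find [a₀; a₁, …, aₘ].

a₀ = ⌊√711⌋ = 26.
With m₀=0, d₀=1 and mₖ₊₁ = dₖaₖ − mₖ, dₖ₊₁ = (n − mₖ₊₁²)/dₖ, aₖ₊₁ = ⌊(a₀+mₖ₊₁)/dₖ₊₁⌋:
  k=1: m=26, d=35, a=1
  k=2: m=9, d=18, a=1
  k=3: m=9, d=35, a=1
  k=4: m=26, d=1, a=52
d=1 and a=2a₀=52 at k=4, so the next step gives (m, d) = (26, 35) again — its k=1 value — and the period has length 4.

[26; 1, 1, 1, 52]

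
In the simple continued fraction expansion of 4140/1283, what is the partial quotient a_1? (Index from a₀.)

4140 = 3·1283 + 291   →  a_0 = 3
1283 = 4·291 + 119   →  a_1 = 4

4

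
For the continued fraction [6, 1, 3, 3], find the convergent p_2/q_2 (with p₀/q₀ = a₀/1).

Using pₖ = aₖpₖ₋₁ + pₖ₋₂, qₖ = aₖqₖ₋₁ + qₖ₋₂ (with p₋₁=1, p₋₂=0, q₋₁=0, q₋₂=1):
  k=0: a=6, p=6, q=1
  k=1: a=1, p=7, q=1
  k=2: a=3, p=27, q=4

27/4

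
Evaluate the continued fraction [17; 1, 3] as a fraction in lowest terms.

Fold from the inside: start with 3/1.
  1 + 1/3 = 4/3
  17 + 3/4 = 71/4

71/4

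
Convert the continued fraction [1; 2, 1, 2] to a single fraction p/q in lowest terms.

11/8

Using pₖ = aₖpₖ₋₁ + pₖ₋₂ and qₖ = aₖqₖ₋₁ + qₖ₋₂:
  k=0: a=1, p=1, q=1
  k=1: a=2, p=3, q=2
  k=2: a=1, p=4, q=3
  k=3: a=2, p=11, q=8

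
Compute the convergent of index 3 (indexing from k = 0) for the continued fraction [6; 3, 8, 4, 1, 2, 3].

Using pₖ = aₖpₖ₋₁ + pₖ₋₂, qₖ = aₖqₖ₋₁ + qₖ₋₂ (with p₋₁=1, p₋₂=0, q₋₁=0, q₋₂=1):
  k=0: a=6, p=6, q=1
  k=1: a=3, p=19, q=3
  k=2: a=8, p=158, q=25
  k=3: a=4, p=651, q=103

651/103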